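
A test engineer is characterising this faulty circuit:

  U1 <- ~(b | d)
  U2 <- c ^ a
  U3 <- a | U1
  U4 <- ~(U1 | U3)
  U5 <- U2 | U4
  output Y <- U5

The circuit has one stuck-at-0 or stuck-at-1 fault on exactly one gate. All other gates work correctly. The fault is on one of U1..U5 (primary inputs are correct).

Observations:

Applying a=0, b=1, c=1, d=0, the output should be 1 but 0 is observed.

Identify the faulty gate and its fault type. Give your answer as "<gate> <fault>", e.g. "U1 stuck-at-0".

Fault-free values for test 1 (a=0, b=1, c=1, d=0): U1=0, U2=1, U3=0, U4=1, U5=1, giving Y=1. Observed 0.
Test 1: faults giving observed 0 are {U5 stuck-at-0}.
Only U5 stuck-at-0 is consistent with every test.

U5 stuck-at-0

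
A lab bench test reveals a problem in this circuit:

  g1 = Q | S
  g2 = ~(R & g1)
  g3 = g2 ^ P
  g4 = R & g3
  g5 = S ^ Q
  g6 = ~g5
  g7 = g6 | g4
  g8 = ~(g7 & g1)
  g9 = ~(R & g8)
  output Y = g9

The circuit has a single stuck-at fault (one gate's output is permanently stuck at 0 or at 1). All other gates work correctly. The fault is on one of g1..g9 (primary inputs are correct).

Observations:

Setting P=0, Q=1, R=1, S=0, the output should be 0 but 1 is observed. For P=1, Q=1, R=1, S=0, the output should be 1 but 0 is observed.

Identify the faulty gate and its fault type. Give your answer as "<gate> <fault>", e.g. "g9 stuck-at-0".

g2 stuck-at-1

Fault-free values for test 1 (P=0, Q=1, R=1, S=0): g1=1, g2=0, g3=0, g4=0, g5=1, g6=0, g7=0, g8=1, g9=0, giving Y=0. Observed 1.
Test 1: faults giving observed 1 are {g2 stuck-at-1, g3 stuck-at-1, g4 stuck-at-1, g5 stuck-at-0, g6 stuck-at-1, g7 stuck-at-1, g8 stuck-at-0, g9 stuck-at-1}.
Test 2 (P=1, Q=1, R=1, S=0): fault-free g1=1, g2=0, g3=1, g4=1, g5=1, g6=0, g7=1, g8=0, g9=1 → 1; observed 0. Eliminates g3 stuck-at-1, g4 stuck-at-1, g5 stuck-at-0, g6 stuck-at-1, g7 stuck-at-1, g8 stuck-at-0, g9 stuck-at-1.
Only g2 stuck-at-1 is consistent with every test.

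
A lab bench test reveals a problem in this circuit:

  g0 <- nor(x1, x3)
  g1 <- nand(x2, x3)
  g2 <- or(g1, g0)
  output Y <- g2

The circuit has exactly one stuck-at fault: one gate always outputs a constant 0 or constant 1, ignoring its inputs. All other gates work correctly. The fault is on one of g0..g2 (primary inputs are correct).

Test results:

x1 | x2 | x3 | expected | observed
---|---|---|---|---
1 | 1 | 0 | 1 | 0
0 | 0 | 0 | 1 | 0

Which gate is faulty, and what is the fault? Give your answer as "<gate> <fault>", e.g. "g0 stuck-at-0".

Fault-free values for test 1 (x1=1, x2=1, x3=0): g0=0, g1=1, g2=1, giving Y=1. Observed 0.
Test 1: faults giving observed 0 are {g1 stuck-at-0, g2 stuck-at-0}.
Test 2 (x1=0, x2=0, x3=0): fault-free g0=1, g1=1, g2=1 → 1; observed 0. Eliminates g1 stuck-at-0.
Only g2 stuck-at-0 is consistent with every test.

g2 stuck-at-0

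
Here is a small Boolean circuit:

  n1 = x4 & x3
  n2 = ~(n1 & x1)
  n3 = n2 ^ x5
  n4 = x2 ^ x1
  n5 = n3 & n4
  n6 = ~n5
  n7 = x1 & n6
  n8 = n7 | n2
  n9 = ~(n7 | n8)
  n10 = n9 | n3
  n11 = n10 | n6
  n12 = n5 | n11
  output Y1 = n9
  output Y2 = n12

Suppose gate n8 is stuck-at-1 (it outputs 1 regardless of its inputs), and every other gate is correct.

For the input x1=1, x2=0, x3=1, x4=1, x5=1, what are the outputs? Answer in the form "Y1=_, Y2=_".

Y1=0, Y2=1

Propagate with n8 forced: n1=1, n2=0, n3=1, n4=1, n5=1, n6=0, n7=0, n8=1 [stuck-at-1], n9=0, n10=1, n11=1, n12=1.
So the outputs are Y1=0, Y2=1. (Without the fault they would be Y1=1, Y2=1.)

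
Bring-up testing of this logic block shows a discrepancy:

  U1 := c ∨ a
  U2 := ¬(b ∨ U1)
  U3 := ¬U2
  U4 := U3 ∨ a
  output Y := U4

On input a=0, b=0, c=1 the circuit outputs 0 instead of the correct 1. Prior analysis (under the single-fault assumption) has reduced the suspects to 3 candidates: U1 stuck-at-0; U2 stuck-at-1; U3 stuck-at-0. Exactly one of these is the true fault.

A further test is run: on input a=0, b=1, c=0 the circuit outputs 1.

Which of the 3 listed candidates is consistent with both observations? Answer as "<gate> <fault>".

U1 stuck-at-0

Evaluate each candidate on input a=0, b=1, c=0:
  U1 stuck-at-0: U1=0 [stuck-at-0], U2=0, U3=1, U4=1 → 1 — matches
  U2 stuck-at-1: U1=0, U2=1 [stuck-at-1], U3=0, U4=0 → 0 — eliminated
  U3 stuck-at-0: U1=0, U2=0, U3=0 [stuck-at-0], U4=0 → 0 — eliminated
Only U1 stuck-at-0 reproduces the observed 1.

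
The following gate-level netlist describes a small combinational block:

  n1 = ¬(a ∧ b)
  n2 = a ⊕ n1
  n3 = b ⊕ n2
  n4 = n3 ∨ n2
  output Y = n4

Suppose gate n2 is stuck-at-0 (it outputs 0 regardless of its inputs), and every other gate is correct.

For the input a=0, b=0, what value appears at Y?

Propagate with n2 forced: n1=1, n2=0 [stuck-at-0], n3=0, n4=0.
So Y = 0. (Without the fault it would be 1.)

0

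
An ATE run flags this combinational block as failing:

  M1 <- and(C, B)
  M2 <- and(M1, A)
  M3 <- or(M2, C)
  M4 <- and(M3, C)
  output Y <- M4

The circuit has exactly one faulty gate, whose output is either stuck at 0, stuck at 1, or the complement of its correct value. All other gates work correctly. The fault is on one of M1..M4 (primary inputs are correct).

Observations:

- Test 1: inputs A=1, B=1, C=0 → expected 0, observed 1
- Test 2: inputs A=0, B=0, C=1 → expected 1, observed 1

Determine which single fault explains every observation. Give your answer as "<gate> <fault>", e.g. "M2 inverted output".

M4 stuck-at-1

Fault-free values for test 1 (A=1, B=1, C=0): M1=0, M2=0, M3=0, M4=0, giving Y=0. Observed 1.
Test 1: faults giving observed 1 are {M4 stuck-at-1, M4 inverted output}.
Test 2 (A=0, B=0, C=1): fault-free M1=0, M2=0, M3=1, M4=1 → 1; observed 1. Eliminates M4 inverted output.
Only M4 stuck-at-1 is consistent with every test.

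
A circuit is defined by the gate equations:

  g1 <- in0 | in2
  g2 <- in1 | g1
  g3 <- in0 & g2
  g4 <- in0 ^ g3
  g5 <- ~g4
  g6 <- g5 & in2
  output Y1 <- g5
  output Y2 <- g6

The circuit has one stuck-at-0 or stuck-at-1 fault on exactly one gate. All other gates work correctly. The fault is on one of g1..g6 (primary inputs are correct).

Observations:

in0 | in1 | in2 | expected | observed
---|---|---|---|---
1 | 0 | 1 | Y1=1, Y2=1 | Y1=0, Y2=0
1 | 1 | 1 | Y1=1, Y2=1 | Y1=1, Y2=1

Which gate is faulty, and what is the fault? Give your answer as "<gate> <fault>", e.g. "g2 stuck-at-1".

g1 stuck-at-0

Fault-free values for test 1 (in0=1, in1=0, in2=1): g1=1, g2=1, g3=1, g4=0, g5=1, g6=1, giving Y1=1, Y2=1. Observed Y1=0, Y2=0.
Test 1: faults giving observed Y1=0, Y2=0 are {g1 stuck-at-0, g2 stuck-at-0, g3 stuck-at-0, g4 stuck-at-1, g5 stuck-at-0}.
Test 2 (in0=1, in1=1, in2=1): fault-free g1=1, g2=1, g3=1, g4=0, g5=1, g6=1 → Y1=1, Y2=1; observed Y1=1, Y2=1. Eliminates g2 stuck-at-0, g3 stuck-at-0, g4 stuck-at-1, g5 stuck-at-0.
Only g1 stuck-at-0 is consistent with every test.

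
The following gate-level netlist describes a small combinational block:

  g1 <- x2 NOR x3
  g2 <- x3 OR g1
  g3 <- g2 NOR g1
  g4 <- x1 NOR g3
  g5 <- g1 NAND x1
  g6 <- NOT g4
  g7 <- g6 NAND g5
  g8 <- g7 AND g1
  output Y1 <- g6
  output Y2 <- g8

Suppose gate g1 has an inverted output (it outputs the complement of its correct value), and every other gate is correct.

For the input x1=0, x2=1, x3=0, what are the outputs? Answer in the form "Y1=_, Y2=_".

Propagate with g1 forced: g1=1 [inverted output], g2=1, g3=0, g4=1, g5=1, g6=0, g7=1, g8=1.
So the outputs are Y1=0, Y2=1. (Without the fault they would be Y1=1, Y2=0.)

Y1=0, Y2=1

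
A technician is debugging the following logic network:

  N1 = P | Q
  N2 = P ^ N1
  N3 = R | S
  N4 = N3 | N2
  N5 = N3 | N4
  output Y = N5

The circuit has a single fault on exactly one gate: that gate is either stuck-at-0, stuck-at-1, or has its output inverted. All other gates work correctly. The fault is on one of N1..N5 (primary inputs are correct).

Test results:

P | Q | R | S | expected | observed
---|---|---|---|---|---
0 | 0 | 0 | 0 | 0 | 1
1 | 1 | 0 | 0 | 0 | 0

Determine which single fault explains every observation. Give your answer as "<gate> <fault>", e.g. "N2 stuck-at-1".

Fault-free values for test 1 (P=0, Q=0, R=0, S=0): N1=0, N2=0, N3=0, N4=0, N5=0, giving Y=0. Observed 1.
Test 1: faults giving observed 1 are {N1 stuck-at-1, N1 inverted output, N2 stuck-at-1, N2 inverted output, N3 stuck-at-1, N3 inverted output, N4 stuck-at-1, N4 inverted output, N5 stuck-at-1, N5 inverted output}.
Test 2 (P=1, Q=1, R=0, S=0): fault-free N1=1, N2=0, N3=0, N4=0, N5=0 → 0; observed 0. Eliminates N1 inverted output, N2 stuck-at-1, N2 inverted output, N3 stuck-at-1, N3 inverted output, N4 stuck-at-1, N4 inverted output, N5 stuck-at-1, N5 inverted output.
Only N1 stuck-at-1 is consistent with every test.

N1 stuck-at-1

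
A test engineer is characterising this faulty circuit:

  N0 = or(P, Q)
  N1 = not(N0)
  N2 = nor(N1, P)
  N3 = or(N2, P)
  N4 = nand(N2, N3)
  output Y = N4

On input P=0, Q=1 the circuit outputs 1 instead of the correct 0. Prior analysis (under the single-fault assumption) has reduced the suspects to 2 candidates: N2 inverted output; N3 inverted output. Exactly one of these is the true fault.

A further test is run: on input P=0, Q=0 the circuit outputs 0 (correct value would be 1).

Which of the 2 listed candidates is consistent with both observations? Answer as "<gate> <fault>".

N2 inverted output

Evaluate each candidate on input P=0, Q=0:
  N2 inverted output: N0=0, N1=1, N2=1 [inverted output], N3=1, N4=0 → 0 — matches
  N3 inverted output: N0=0, N1=1, N2=0, N3=1 [inverted output], N4=1 → 1 — eliminated
Only N2 inverted output reproduces the observed 0.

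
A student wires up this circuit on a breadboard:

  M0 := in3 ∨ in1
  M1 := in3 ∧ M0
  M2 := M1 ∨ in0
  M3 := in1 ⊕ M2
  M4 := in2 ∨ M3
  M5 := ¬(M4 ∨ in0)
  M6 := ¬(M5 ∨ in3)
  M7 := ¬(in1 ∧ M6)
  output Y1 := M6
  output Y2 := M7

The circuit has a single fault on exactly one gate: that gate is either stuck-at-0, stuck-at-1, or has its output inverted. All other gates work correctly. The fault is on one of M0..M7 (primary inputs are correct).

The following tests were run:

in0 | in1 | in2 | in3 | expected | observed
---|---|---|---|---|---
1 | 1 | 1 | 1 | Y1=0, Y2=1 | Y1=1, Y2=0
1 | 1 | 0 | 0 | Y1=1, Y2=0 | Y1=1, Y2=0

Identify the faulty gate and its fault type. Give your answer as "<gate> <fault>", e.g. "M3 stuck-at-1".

Fault-free values for test 1 (in0=1, in1=1, in2=1, in3=1): M0=1, M1=1, M2=1, M3=0, M4=1, M5=0, M6=0, M7=1, giving Y1=0, Y2=1. Observed Y1=1, Y2=0.
Test 1: faults giving observed Y1=1, Y2=0 are {M6 stuck-at-1, M6 inverted output}.
Test 2 (in0=1, in1=1, in2=0, in3=0): fault-free M0=1, M1=0, M2=1, M3=0, M4=0, M5=0, M6=1, M7=0 → Y1=1, Y2=0; observed Y1=1, Y2=0. Eliminates M6 inverted output.
Only M6 stuck-at-1 is consistent with every test.

M6 stuck-at-1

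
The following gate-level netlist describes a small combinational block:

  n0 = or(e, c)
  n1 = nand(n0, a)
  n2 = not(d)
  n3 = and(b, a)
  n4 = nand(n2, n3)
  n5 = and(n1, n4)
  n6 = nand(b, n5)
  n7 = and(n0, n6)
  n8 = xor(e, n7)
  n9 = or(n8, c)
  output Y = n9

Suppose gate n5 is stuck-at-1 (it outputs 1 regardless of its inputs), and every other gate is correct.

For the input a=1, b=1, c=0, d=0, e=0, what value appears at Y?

Propagate with n5 forced: n0=0, n1=1, n2=1, n3=1, n4=0, n5=1 [stuck-at-1], n6=0, n7=0, n8=0, n9=0.
So Y = 0. (Same as the fault-free value — the fault is masked on this input.)

0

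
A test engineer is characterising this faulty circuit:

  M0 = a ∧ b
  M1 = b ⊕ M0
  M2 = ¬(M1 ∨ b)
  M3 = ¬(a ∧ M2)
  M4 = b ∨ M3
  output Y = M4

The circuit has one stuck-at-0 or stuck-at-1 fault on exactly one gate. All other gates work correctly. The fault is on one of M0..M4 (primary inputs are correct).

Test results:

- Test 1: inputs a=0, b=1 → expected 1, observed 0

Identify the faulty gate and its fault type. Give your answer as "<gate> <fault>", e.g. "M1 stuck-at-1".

M4 stuck-at-0

Fault-free values for test 1 (a=0, b=1): M0=0, M1=1, M2=0, M3=1, M4=1, giving Y=1. Observed 0.
Test 1: faults giving observed 0 are {M4 stuck-at-0}.
Only M4 stuck-at-0 is consistent with every test.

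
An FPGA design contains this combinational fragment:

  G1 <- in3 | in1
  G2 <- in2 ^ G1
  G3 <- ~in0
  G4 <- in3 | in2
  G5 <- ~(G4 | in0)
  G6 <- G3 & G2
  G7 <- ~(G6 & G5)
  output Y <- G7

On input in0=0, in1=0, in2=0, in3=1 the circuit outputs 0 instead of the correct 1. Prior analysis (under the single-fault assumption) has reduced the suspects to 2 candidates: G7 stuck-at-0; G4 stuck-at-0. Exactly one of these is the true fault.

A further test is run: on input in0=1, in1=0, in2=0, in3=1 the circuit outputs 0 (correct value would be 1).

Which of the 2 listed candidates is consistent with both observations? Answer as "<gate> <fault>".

Evaluate each candidate on input in0=1, in1=0, in2=0, in3=1:
  G7 stuck-at-0: G1=1, G2=1, G3=0, G4=1, G5=0, G6=0, G7=0 [stuck-at-0] → 0 — matches
  G4 stuck-at-0: G1=1, G2=1, G3=0, G4=0 [stuck-at-0], G5=0, G6=0, G7=1 → 1 — eliminated
Only G7 stuck-at-0 reproduces the observed 0.

G7 stuck-at-0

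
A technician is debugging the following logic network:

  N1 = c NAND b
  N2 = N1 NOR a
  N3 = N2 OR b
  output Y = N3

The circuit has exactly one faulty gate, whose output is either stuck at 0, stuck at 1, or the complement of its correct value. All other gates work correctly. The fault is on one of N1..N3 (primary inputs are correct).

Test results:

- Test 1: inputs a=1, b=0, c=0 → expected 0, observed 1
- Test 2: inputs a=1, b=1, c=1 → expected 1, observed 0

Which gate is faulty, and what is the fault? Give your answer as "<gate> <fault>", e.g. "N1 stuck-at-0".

Fault-free values for test 1 (a=1, b=0, c=0): N1=1, N2=0, N3=0, giving Y=0. Observed 1.
Test 1: faults giving observed 1 are {N2 stuck-at-1, N2 inverted output, N3 stuck-at-1, N3 inverted output}.
Test 2 (a=1, b=1, c=1): fault-free N1=0, N2=0, N3=1 → 1; observed 0. Eliminates N2 stuck-at-1, N2 inverted output, N3 stuck-at-1.
Only N3 inverted output is consistent with every test.

N3 inverted output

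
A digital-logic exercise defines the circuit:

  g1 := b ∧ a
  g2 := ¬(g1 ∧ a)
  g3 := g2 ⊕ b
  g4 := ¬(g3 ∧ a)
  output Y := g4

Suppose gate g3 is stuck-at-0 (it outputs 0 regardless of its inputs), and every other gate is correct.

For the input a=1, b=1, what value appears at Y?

1

Propagate with g3 forced: g1=1, g2=0, g3=0 [stuck-at-0], g4=1.
So Y = 1. (Without the fault it would be 0.)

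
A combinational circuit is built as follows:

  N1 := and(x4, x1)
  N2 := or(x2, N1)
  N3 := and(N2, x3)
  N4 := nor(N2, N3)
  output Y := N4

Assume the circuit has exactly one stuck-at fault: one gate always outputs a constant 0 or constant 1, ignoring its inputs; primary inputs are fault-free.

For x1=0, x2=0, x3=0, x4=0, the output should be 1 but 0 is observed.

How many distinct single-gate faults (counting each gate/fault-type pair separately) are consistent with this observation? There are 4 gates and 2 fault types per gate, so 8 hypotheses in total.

4

Fault-free: N1=0, N2=0, N3=0, N4=1 → 1. Observed 0.
  N1 stuck-at-0: output 1 ✗
  N1 stuck-at-1: output 0 ✓
  N2 stuck-at-0: output 1 ✗
  N2 stuck-at-1: output 0 ✓
  N3 stuck-at-0: output 1 ✗
  N3 stuck-at-1: output 0 ✓
  N4 stuck-at-0: output 0 ✓
  N4 stuck-at-1: output 1 ✗
Consistent faults: {N1 stuck-at-1, N2 stuck-at-1, N3 stuck-at-1, N4 stuck-at-0} — 4 in all.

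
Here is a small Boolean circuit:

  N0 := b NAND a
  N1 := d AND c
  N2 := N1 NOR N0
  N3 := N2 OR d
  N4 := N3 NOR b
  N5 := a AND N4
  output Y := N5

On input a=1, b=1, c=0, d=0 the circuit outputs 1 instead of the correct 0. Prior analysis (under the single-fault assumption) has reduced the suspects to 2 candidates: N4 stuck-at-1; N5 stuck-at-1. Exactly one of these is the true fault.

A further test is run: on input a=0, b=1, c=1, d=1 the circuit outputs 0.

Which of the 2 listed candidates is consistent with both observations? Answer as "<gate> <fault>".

N4 stuck-at-1

Evaluate each candidate on input a=0, b=1, c=1, d=1:
  N4 stuck-at-1: N0=1, N1=1, N2=0, N3=1, N4=1 [stuck-at-1], N5=0 → 0 — matches
  N5 stuck-at-1: N0=1, N1=1, N2=0, N3=1, N4=0, N5=1 [stuck-at-1] → 1 — eliminated
Only N4 stuck-at-1 reproduces the observed 0.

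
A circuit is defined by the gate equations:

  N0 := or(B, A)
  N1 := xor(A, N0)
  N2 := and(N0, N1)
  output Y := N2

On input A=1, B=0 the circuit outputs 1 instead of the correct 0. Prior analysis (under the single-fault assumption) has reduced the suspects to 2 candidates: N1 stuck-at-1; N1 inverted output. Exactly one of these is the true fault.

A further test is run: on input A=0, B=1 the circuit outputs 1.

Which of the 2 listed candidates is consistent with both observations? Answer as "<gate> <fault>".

Evaluate each candidate on input A=0, B=1:
  N1 stuck-at-1: N0=1, N1=1 [stuck-at-1], N2=1 → 1 — matches
  N1 inverted output: N0=1, N1=0 [inverted output], N2=0 → 0 — eliminated
Only N1 stuck-at-1 reproduces the observed 1.

N1 stuck-at-1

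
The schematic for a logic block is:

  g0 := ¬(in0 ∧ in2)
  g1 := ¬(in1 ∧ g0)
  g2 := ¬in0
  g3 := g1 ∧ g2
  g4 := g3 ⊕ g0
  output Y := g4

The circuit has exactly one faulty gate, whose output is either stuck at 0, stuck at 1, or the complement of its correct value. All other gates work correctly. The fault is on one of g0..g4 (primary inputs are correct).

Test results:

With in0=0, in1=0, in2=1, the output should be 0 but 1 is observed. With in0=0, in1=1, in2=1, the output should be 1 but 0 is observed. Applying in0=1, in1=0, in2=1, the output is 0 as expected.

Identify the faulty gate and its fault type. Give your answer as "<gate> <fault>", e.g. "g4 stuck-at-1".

Fault-free values for test 1 (in0=0, in1=0, in2=1): g0=1, g1=1, g2=1, g3=1, g4=0, giving Y=0. Observed 1.
Test 1: faults giving observed 1 are {g0 stuck-at-0, g0 inverted output, g1 stuck-at-0, g1 inverted output, g2 stuck-at-0, g2 inverted output, g3 stuck-at-0, g3 inverted output, g4 stuck-at-1, g4 inverted output}.
Test 2 (in0=0, in1=1, in2=1): fault-free g0=1, g1=0, g2=1, g3=0, g4=1 → 1; observed 0. Eliminates g0 stuck-at-0, g0 inverted output, g1 stuck-at-0, g2 stuck-at-0, g2 inverted output, g3 stuck-at-0, g4 stuck-at-1.
Test 3 (in0=1, in1=0, in2=1): fault-free g0=0, g1=1, g2=0, g3=0, g4=0 → 0; observed 0. Eliminates g3 inverted output, g4 inverted output.
Only g1 inverted output is consistent with every test.

g1 inverted output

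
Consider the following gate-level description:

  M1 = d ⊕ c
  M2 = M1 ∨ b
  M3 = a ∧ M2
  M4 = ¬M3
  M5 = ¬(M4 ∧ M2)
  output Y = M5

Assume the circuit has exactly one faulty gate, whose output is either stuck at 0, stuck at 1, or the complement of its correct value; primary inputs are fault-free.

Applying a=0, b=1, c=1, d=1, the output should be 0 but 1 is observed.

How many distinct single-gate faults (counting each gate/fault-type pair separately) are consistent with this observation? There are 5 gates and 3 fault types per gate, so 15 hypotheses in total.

8

Fault-free: M1=0, M2=1, M3=0, M4=1, M5=0 → 0. Observed 1.
  M1: none of the 3 fault types match ✗
  M2: stuck-at-0, inverted output ✓; others ✗
  M3: stuck-at-1, inverted output ✓; others ✗
  M4: stuck-at-0, inverted output ✓; others ✗
  M5: stuck-at-1, inverted output ✓; others ✗
Consistent faults: {M2 stuck-at-0, M2 inverted output, M3 stuck-at-1, M3 inverted output, M4 stuck-at-0, M4 inverted output, M5 stuck-at-1, M5 inverted output} — 8 in all.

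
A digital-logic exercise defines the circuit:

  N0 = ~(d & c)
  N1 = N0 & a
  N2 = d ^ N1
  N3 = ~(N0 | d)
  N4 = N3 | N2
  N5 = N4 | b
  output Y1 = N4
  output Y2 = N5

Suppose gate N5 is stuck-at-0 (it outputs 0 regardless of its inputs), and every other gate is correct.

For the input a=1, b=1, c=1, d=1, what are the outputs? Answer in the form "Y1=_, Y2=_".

Y1=1, Y2=0

Propagate with N5 forced: N0=0, N1=0, N2=1, N3=0, N4=1, N5=0 [stuck-at-0].
So the outputs are Y1=1, Y2=0. (Without the fault they would be Y1=1, Y2=1.)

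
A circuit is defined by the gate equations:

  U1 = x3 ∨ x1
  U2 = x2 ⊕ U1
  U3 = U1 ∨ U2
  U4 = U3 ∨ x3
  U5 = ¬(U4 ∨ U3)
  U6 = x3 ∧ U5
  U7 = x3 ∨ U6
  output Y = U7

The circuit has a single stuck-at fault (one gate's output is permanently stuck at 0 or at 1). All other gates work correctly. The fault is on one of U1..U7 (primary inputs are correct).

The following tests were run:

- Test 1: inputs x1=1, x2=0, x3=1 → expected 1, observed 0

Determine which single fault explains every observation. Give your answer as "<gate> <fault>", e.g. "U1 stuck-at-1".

U7 stuck-at-0

Fault-free values for test 1 (x1=1, x2=0, x3=1): U1=1, U2=1, U3=1, U4=1, U5=0, U6=0, U7=1, giving Y=1. Observed 0.
Test 1: faults giving observed 0 are {U7 stuck-at-0}.
Only U7 stuck-at-0 is consistent with every test.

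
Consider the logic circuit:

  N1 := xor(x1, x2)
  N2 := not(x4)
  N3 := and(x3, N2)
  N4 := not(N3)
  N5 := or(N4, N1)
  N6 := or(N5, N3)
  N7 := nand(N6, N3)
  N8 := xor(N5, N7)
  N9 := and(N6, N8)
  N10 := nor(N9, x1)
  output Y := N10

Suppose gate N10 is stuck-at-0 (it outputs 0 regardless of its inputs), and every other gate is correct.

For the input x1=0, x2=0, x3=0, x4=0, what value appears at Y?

Propagate with N10 forced: N1=0, N2=1, N3=0, N4=1, N5=1, N6=1, N7=1, N8=0, N9=0, N10=0 [stuck-at-0].
So Y = 0. (Without the fault it would be 1.)

0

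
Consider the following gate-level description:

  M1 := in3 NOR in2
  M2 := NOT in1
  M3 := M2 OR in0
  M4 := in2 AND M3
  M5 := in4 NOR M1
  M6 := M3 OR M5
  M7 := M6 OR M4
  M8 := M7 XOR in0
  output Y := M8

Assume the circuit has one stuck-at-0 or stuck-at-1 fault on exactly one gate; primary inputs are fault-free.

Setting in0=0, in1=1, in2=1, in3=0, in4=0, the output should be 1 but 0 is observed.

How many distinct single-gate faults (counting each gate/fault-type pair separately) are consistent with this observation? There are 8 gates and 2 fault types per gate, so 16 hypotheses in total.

5

Fault-free: M1=0, M2=0, M3=0, M4=0, M5=1, M6=1, M7=1, M8=1 → 1. Observed 0.
  M1: stuck-at-1 ✓; others ✗
  M2: none of the 2 fault types match ✗
  M3: none of the 2 fault types match ✗
  M4: none of the 2 fault types match ✗
  M5: stuck-at-0 ✓; others ✗
  M6: stuck-at-0 ✓; others ✗
  M7: stuck-at-0 ✓; others ✗
  M8: stuck-at-0 ✓; others ✗
Consistent faults: {M1 stuck-at-1, M5 stuck-at-0, M6 stuck-at-0, M7 stuck-at-0, M8 stuck-at-0} — 5 in all.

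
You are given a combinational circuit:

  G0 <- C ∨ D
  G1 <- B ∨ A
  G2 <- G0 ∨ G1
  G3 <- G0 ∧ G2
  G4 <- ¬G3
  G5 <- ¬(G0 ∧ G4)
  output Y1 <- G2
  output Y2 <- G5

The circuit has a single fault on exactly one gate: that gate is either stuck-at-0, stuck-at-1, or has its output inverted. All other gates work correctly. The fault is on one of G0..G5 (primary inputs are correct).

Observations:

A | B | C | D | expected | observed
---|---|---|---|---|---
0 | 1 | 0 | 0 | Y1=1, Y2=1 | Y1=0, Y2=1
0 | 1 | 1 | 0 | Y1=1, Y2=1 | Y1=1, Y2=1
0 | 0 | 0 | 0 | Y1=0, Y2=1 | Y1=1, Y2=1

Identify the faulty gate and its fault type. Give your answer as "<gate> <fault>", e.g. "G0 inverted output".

Fault-free values for test 1 (A=0, B=1, C=0, D=0): G0=0, G1=1, G2=1, G3=0, G4=1, G5=1, giving Y1=1, Y2=1. Observed Y1=0, Y2=1.
Test 1: faults giving observed Y1=0, Y2=1 are {G1 stuck-at-0, G1 inverted output, G2 stuck-at-0, G2 inverted output}.
Test 2 (A=0, B=1, C=1, D=0): fault-free G0=1, G1=1, G2=1, G3=1, G4=0, G5=1 → Y1=1, Y2=1; observed Y1=1, Y2=1. Eliminates G2 stuck-at-0, G2 inverted output.
Test 3 (A=0, B=0, C=0, D=0): fault-free G0=0, G1=0, G2=0, G3=0, G4=1, G5=1 → Y1=0, Y2=1; observed Y1=1, Y2=1. Eliminates G1 stuck-at-0.
Only G1 inverted output is consistent with every test.

G1 inverted output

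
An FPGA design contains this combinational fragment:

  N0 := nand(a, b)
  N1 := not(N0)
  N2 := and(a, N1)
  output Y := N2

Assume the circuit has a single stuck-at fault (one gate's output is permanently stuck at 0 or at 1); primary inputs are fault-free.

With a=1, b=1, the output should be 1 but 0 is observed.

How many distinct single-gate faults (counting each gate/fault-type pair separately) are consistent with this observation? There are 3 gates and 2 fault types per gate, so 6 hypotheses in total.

3

Fault-free: N0=0, N1=1, N2=1 → 1. Observed 0.
  N0 stuck-at-0: output 1 ✗
  N0 stuck-at-1: output 0 ✓
  N1 stuck-at-0: output 0 ✓
  N1 stuck-at-1: output 1 ✗
  N2 stuck-at-0: output 0 ✓
  N2 stuck-at-1: output 1 ✗
Consistent faults: {N0 stuck-at-1, N1 stuck-at-0, N2 stuck-at-0} — 3 in all.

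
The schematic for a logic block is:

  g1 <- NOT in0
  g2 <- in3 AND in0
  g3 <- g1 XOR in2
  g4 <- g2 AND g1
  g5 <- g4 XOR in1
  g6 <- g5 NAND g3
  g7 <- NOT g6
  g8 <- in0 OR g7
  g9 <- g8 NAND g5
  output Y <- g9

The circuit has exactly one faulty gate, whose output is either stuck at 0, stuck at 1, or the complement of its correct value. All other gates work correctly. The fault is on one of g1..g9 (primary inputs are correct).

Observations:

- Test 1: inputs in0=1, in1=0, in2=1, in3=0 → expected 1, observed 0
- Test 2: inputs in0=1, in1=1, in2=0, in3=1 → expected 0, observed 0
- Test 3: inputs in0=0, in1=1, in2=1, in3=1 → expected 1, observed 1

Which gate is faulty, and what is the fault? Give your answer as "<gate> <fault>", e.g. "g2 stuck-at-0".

Fault-free values for test 1 (in0=1, in1=0, in2=1, in3=0): g1=0, g2=0, g3=1, g4=0, g5=0, g6=1, g7=0, g8=1, g9=1, giving Y=1. Observed 0.
Test 1: faults giving observed 0 are {g4 stuck-at-1, g4 inverted output, g5 stuck-at-1, g5 inverted output, g9 stuck-at-0, g9 inverted output}.
Test 2 (in0=1, in1=1, in2=0, in3=1): fault-free g1=0, g2=1, g3=0, g4=0, g5=1, g6=1, g7=0, g8=1, g9=0 → 0; observed 0. Eliminates g4 stuck-at-1, g4 inverted output, g5 inverted output, g9 inverted output.
Test 3 (in0=0, in1=1, in2=1, in3=1): fault-free g1=1, g2=0, g3=0, g4=0, g5=1, g6=1, g7=0, g8=0, g9=1 → 1; observed 1. Eliminates g9 stuck-at-0.
Only g5 stuck-at-1 is consistent with every test.

g5 stuck-at-1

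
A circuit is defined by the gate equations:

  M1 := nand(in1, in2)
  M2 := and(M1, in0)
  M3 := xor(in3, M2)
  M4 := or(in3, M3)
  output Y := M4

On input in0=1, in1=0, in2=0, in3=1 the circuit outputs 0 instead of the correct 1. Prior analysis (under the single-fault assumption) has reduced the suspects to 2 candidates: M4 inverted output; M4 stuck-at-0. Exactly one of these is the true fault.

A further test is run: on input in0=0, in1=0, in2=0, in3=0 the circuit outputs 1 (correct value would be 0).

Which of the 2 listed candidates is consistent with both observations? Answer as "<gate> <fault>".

Evaluate each candidate on input in0=0, in1=0, in2=0, in3=0:
  M4 inverted output: M1=1, M2=0, M3=0, M4=1 [inverted output] → 1 — matches
  M4 stuck-at-0: M1=1, M2=0, M3=0, M4=0 [stuck-at-0] → 0 — eliminated
Only M4 inverted output reproduces the observed 1.

M4 inverted output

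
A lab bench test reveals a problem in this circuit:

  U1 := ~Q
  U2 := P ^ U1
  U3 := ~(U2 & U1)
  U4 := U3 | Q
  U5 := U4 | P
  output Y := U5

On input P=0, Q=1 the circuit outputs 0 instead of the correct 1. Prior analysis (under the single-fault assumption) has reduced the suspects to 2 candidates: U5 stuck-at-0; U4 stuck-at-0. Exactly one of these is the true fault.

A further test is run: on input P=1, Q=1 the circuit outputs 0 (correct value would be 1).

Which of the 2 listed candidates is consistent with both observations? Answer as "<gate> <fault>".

Evaluate each candidate on input P=1, Q=1:
  U5 stuck-at-0: U1=0, U2=1, U3=1, U4=1, U5=0 [stuck-at-0] → 0 — matches
  U4 stuck-at-0: U1=0, U2=1, U3=1, U4=0 [stuck-at-0], U5=1 → 1 — eliminated
Only U5 stuck-at-0 reproduces the observed 0.

U5 stuck-at-0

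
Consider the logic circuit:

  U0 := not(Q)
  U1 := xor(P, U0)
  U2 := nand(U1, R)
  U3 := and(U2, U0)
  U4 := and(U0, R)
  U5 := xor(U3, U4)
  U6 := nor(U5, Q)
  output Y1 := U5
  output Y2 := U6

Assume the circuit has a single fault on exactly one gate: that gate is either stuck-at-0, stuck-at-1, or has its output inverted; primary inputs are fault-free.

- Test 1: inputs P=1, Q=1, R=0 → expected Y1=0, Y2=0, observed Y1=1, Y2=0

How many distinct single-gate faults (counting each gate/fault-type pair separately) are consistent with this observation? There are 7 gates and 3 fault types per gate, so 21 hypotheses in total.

8

Fault-free: U0=0, U1=1, U2=1, U3=0, U4=0, U5=0, U6=0 → Y1=0, Y2=0. Observed Y1=1, Y2=0.
  U0: stuck-at-1, inverted output ✓; others ✗
  U1: none of the 3 fault types match ✗
  U2: none of the 3 fault types match ✗
  U3: stuck-at-1, inverted output ✓; others ✗
  U4: stuck-at-1, inverted output ✓; others ✗
  U5: stuck-at-1, inverted output ✓; others ✗
  U6: none of the 3 fault types match ✗
Consistent faults: {U0 stuck-at-1, U0 inverted output, U3 stuck-at-1, U3 inverted output, U4 stuck-at-1, U4 inverted output, U5 stuck-at-1, U5 inverted output} — 8 in all.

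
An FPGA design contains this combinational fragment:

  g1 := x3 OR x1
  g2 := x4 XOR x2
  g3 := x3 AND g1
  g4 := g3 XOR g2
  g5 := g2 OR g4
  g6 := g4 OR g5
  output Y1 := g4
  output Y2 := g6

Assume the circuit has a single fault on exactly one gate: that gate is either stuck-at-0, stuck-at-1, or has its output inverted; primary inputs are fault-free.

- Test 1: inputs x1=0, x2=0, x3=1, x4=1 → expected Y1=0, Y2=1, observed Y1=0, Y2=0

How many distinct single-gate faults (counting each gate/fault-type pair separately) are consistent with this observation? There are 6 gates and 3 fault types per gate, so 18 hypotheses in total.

Fault-free: g1=1, g2=1, g3=1, g4=0, g5=1, g6=1 → Y1=0, Y2=1. Observed Y1=0, Y2=0.
  g1: none of the 3 fault types match ✗
  g2: none of the 3 fault types match ✗
  g3: none of the 3 fault types match ✗
  g4: none of the 3 fault types match ✗
  g5: stuck-at-0, inverted output ✓; others ✗
  g6: stuck-at-0, inverted output ✓; others ✗
Consistent faults: {g5 stuck-at-0, g5 inverted output, g6 stuck-at-0, g6 inverted output} — 4 in all.

4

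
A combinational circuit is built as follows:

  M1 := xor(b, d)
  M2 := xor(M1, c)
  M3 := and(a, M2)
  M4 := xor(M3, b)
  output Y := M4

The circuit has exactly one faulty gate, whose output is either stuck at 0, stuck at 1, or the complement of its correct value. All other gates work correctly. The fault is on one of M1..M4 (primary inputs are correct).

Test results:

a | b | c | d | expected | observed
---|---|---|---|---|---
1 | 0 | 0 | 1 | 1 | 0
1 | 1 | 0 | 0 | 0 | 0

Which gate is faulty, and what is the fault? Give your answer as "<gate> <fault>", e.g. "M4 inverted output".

Fault-free values for test 1 (a=1, b=0, c=0, d=1): M1=1, M2=1, M3=1, M4=1, giving Y=1. Observed 0.
Test 1: faults giving observed 0 are {M1 stuck-at-0, M1 inverted output, M2 stuck-at-0, M2 inverted output, M3 stuck-at-0, M3 inverted output, M4 stuck-at-0, M4 inverted output}.
Test 2 (a=1, b=1, c=0, d=0): fault-free M1=1, M2=1, M3=1, M4=0 → 0; observed 0. Eliminates M1 stuck-at-0, M1 inverted output, M2 stuck-at-0, M2 inverted output, M3 stuck-at-0, M3 inverted output, M4 inverted output.
Only M4 stuck-at-0 is consistent with every test.

M4 stuck-at-0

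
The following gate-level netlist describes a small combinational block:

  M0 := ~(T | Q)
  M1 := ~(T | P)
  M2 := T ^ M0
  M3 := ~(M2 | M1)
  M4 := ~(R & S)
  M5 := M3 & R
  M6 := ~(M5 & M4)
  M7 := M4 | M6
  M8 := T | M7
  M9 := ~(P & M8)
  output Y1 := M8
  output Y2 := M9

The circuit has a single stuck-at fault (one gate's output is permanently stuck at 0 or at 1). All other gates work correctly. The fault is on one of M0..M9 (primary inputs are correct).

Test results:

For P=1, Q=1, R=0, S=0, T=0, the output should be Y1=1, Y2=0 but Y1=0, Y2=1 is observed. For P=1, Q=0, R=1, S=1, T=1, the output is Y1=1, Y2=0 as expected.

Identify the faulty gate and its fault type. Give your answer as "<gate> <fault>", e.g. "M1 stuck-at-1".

M7 stuck-at-0

Fault-free values for test 1 (P=1, Q=1, R=0, S=0, T=0): M0=0, M1=0, M2=0, M3=1, M4=1, M5=0, M6=1, M7=1, M8=1, M9=0, giving Y1=1, Y2=0. Observed Y1=0, Y2=1.
Test 1: faults giving observed Y1=0, Y2=1 are {M7 stuck-at-0, M8 stuck-at-0}.
Test 2 (P=1, Q=0, R=1, S=1, T=1): fault-free M0=0, M1=0, M2=1, M3=0, M4=0, M5=0, M6=1, M7=1, M8=1, M9=0 → Y1=1, Y2=0; observed Y1=1, Y2=0. Eliminates M8 stuck-at-0.
Only M7 stuck-at-0 is consistent with every test.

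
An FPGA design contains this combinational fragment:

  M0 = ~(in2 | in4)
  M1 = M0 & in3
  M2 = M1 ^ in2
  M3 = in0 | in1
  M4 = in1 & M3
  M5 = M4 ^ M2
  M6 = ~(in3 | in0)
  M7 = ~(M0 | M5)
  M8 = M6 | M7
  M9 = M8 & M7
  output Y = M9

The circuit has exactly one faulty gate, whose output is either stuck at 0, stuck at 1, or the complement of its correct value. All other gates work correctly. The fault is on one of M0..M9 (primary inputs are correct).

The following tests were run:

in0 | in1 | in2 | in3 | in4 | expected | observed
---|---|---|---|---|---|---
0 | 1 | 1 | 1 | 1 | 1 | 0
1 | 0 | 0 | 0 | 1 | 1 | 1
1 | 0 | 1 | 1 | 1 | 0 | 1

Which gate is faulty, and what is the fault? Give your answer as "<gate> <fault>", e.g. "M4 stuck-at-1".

M2 stuck-at-0

Fault-free values for test 1 (in0=0, in1=1, in2=1, in3=1, in4=1): M0=0, M1=0, M2=1, M3=1, M4=1, M5=0, M6=0, M7=1, M8=1, M9=1, giving Y=1. Observed 0.
Test 1: faults giving observed 0 are {M0 stuck-at-1, M0 inverted output, M1 stuck-at-1, M1 inverted output, M2 stuck-at-0, M2 inverted output, M3 stuck-at-0, M3 inverted output, M4 stuck-at-0, M4 inverted output, M5 stuck-at-1, M5 inverted output, M7 stuck-at-0, M7 inverted output, M8 stuck-at-0, M8 inverted output, M9 stuck-at-0, M9 inverted output}.
Test 2 (in0=1, in1=0, in2=0, in3=0, in4=1): fault-free M0=0, M1=0, M2=0, M3=1, M4=0, M5=0, M6=0, M7=1, M8=1, M9=1 → 1; observed 1. Eliminates M0 stuck-at-1, M0 inverted output, M1 stuck-at-1, M1 inverted output, M2 inverted output, M4 inverted output, M5 stuck-at-1, M5 inverted output, M7 stuck-at-0, M7 inverted output, M8 stuck-at-0, M8 inverted output, M9 stuck-at-0, M9 inverted output.
Test 3 (in0=1, in1=0, in2=1, in3=1, in4=1): fault-free M0=0, M1=0, M2=1, M3=1, M4=0, M5=1, M6=0, M7=0, M8=0, M9=0 → 0; observed 1. Eliminates M3 stuck-at-0, M3 inverted output, M4 stuck-at-0.
Only M2 stuck-at-0 is consistent with every test.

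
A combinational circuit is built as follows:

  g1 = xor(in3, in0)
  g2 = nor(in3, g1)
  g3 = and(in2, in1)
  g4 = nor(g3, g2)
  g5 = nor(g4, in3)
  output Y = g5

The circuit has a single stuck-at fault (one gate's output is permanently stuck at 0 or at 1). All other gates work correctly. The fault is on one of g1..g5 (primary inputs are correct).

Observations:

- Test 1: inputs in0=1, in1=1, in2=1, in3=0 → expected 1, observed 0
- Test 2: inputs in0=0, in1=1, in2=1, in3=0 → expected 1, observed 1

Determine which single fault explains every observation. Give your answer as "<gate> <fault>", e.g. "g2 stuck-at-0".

Fault-free values for test 1 (in0=1, in1=1, in2=1, in3=0): g1=1, g2=0, g3=1, g4=0, g5=1, giving Y=1. Observed 0.
Test 1: faults giving observed 0 are {g3 stuck-at-0, g4 stuck-at-1, g5 stuck-at-0}.
Test 2 (in0=0, in1=1, in2=1, in3=0): fault-free g1=0, g2=1, g3=1, g4=0, g5=1 → 1; observed 1. Eliminates g4 stuck-at-1, g5 stuck-at-0.
Only g3 stuck-at-0 is consistent with every test.

g3 stuck-at-0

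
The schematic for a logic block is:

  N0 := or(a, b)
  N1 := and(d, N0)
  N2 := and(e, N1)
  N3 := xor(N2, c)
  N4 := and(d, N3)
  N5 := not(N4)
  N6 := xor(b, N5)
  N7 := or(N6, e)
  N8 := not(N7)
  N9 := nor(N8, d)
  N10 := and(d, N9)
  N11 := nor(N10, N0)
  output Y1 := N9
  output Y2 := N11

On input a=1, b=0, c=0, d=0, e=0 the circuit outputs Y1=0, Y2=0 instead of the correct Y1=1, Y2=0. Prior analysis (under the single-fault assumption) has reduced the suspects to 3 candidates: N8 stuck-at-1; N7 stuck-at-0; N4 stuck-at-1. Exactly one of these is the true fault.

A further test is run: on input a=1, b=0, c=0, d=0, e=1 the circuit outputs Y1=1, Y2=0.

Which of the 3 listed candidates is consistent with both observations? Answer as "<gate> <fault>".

N4 stuck-at-1

Evaluate each candidate on input a=1, b=0, c=0, d=0, e=1:
  N8 stuck-at-1: N0=1, N1=0, N2=0, N3=0, N4=0, N5=1, N6=1, N7=1, N8=1 [stuck-at-1], N9=0, N10=0, N11=0 → Y1=0, Y2=0 — eliminated
  N7 stuck-at-0: N0=1, N1=0, N2=0, N3=0, N4=0, N5=1, N6=1, N7=0 [stuck-at-0], N8=1, N9=0, N10=0, N11=0 → Y1=0, Y2=0 — eliminated
  N4 stuck-at-1: N0=1, N1=0, N2=0, N3=0, N4=1 [stuck-at-1], N5=0, N6=0, N7=1, N8=0, N9=1, N10=0, N11=0 → Y1=1, Y2=0 — matches
Only N4 stuck-at-1 reproduces the observed Y1=1, Y2=0.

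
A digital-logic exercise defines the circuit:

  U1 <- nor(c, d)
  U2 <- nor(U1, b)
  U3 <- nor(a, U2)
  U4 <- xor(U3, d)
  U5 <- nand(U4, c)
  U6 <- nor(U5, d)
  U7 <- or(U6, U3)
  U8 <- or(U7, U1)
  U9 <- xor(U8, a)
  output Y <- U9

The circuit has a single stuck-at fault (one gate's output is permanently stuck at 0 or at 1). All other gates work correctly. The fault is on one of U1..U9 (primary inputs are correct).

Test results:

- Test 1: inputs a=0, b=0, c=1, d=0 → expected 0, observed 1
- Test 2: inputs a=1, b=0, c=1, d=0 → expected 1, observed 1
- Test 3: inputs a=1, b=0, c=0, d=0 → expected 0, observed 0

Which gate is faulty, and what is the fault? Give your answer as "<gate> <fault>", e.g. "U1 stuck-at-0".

U2 stuck-at-0

Fault-free values for test 1 (a=0, b=0, c=1, d=0): U1=0, U2=1, U3=0, U4=0, U5=1, U6=0, U7=0, U8=0, U9=0, giving Y=0. Observed 1.
Test 1: faults giving observed 1 are {U1 stuck-at-1, U2 stuck-at-0, U3 stuck-at-1, U4 stuck-at-1, U5 stuck-at-0, U6 stuck-at-1, U7 stuck-at-1, U8 stuck-at-1, U9 stuck-at-1}.
Test 2 (a=1, b=0, c=1, d=0): fault-free U1=0, U2=1, U3=0, U4=0, U5=1, U6=0, U7=0, U8=0, U9=1 → 1; observed 1. Eliminates U1 stuck-at-1, U3 stuck-at-1, U4 stuck-at-1, U5 stuck-at-0, U6 stuck-at-1, U7 stuck-at-1, U8 stuck-at-1.
Test 3 (a=1, b=0, c=0, d=0): fault-free U1=1, U2=0, U3=0, U4=0, U5=1, U6=0, U7=0, U8=1, U9=0 → 0; observed 0. Eliminates U9 stuck-at-1.
Only U2 stuck-at-0 is consistent with every test.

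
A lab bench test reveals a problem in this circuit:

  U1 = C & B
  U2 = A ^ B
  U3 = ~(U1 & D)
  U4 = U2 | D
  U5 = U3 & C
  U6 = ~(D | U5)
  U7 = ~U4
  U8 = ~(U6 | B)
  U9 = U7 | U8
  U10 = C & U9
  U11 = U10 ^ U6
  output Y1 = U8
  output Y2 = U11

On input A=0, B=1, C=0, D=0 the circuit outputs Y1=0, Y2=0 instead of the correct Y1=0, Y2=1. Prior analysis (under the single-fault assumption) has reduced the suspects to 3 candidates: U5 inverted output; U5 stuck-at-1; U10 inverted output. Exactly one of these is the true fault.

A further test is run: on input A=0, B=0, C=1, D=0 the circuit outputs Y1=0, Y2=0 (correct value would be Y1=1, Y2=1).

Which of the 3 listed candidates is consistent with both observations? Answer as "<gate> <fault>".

U5 inverted output

Evaluate each candidate on input A=0, B=0, C=1, D=0:
  U5 inverted output: U1=0, U2=0, U3=1, U4=0, U5=0 [inverted output], U6=1, U7=1, U8=0, U9=1, U10=1, U11=0 → Y1=0, Y2=0 — matches
  U5 stuck-at-1: U1=0, U2=0, U3=1, U4=0, U5=1 [stuck-at-1], U6=0, U7=1, U8=1, U9=1, U10=1, U11=1 → Y1=1, Y2=1 — eliminated
  U10 inverted output: U1=0, U2=0, U3=1, U4=0, U5=1, U6=0, U7=1, U8=1, U9=1, U10=0 [inverted output], U11=0 → Y1=1, Y2=0 — eliminated
Only U5 inverted output reproduces the observed Y1=0, Y2=0.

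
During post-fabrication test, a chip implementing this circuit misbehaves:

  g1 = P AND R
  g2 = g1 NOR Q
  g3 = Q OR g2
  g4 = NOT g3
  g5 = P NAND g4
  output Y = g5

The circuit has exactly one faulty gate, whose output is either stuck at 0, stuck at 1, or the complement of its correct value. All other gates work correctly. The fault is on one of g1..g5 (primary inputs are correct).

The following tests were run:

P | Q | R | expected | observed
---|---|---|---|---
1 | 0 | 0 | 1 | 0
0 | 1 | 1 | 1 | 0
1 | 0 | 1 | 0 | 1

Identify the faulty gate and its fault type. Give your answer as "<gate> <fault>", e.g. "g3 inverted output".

Fault-free values for test 1 (P=1, Q=0, R=0): g1=0, g2=1, g3=1, g4=0, g5=1, giving Y=1. Observed 0.
Test 1: faults giving observed 0 are {g1 stuck-at-1, g1 inverted output, g2 stuck-at-0, g2 inverted output, g3 stuck-at-0, g3 inverted output, g4 stuck-at-1, g4 inverted output, g5 stuck-at-0, g5 inverted output}.
Test 2 (P=0, Q=1, R=1): fault-free g1=0, g2=0, g3=1, g4=0, g5=1 → 1; observed 0. Eliminates g1 stuck-at-1, g1 inverted output, g2 stuck-at-0, g2 inverted output, g3 stuck-at-0, g3 inverted output, g4 stuck-at-1, g4 inverted output.
Test 3 (P=1, Q=0, R=1): fault-free g1=1, g2=0, g3=0, g4=1, g5=0 → 0; observed 1. Eliminates g5 stuck-at-0.
Only g5 inverted output is consistent with every test.

g5 inverted output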